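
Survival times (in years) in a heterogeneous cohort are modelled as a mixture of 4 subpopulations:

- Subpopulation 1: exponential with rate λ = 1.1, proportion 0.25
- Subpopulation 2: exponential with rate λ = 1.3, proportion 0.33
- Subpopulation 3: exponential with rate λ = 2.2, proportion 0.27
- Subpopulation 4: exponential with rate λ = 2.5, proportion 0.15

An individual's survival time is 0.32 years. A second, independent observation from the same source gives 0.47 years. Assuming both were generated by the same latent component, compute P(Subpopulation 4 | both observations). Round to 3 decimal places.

Apply Bayes' rule: the posterior for each component is proportional to its prior times its likelihood at x.
Since both observations come from the same component, the likelihood for component k is f_k(x₁)·f_k(x₂).
  p_1 = [1.1·e^(−1.1·0.32) = 1.1·e^(−0.3520) = 0.773608] × [0.655937] = 0.507439
  p_2 = [1.3·e^(−1.3·0.32) = 1.3·e^(−0.4160) = 0.857584] × [0.70565] = 0.605155
  p_3 = [2.2·e^(−2.2·0.32) = 2.2·e^(−0.7040) = 1.08813] × [0.78228] = 0.851219
  p_4 = [2.5·e^(−2.5·0.32) = 2.5·e^(−0.8000) = 1.12332] × [0.772047] = 0.867258
Prior × likelihood for each component:
  π_1·p_1 = 0.25 × 0.507439 = 0.12686
  π_2·p_2 = 0.33 × 0.605155 = 0.199701
  π_3·p_3 = 0.27 × 0.851219 = 0.229829
  π_4·p_4 = 0.15 × 0.867258 = 0.130089
Sum: 0.12686 + 0.199701 + 0.229829 + 0.130089 = 0.686479
P(Subpopulation 4 | x₁,x₂) ≈ 0.190

0.190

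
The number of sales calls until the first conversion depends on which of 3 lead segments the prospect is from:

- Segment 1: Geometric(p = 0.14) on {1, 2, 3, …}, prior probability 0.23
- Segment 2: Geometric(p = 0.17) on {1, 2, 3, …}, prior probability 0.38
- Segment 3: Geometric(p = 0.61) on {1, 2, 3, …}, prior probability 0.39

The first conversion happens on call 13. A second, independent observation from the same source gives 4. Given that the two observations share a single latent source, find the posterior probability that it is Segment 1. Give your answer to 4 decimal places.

P(component k | x) = π_k·f_k(x) / marginal(x), where marginal(x) = Σ_j π_j·f_j(x).
Since both observations come from the same component, the likelihood for component k is f_k(x₁)·f_k(x₂).
  f_1 = [0.0229145] × [0.0890478] = 0.00204048
  f_2 = [0.0181713] × [0.0972038] = 0.00176632
  f_3 = [7.55275e-06] × [0.0361846] = 2.73293e-07
Multiply by the mixture weights:
  π_1·f_1 = 0.23 × 0.00204048 = 0.000469311
  π_2·f_2 = 0.38 × 0.00176632 = 0.000671201
  π_3·f_3 = 0.39 × 2.73293e-07 = 1.06584e-07
Denominator: 0.000469311 + 0.000671201 + 1.06584e-07 = 0.00114062
Responsibility of Segment 1: 0.000469311 / 0.00114062 ≈ 0.4115

0.4115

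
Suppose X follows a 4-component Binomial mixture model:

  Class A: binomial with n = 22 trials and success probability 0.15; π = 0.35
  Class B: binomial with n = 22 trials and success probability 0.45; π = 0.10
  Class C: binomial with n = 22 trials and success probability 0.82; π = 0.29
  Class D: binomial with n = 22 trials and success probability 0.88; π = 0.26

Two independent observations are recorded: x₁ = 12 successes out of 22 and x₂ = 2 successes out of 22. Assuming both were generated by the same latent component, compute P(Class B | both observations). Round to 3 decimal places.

0.744

By Bayes' theorem, P(k | x) = P(Z=k) f_k(x) / Σ_j P(Z=j) f_j(x).
Since both observations come from the same component, the likelihood for component k is f_k(x₁)·f_k(x₂).
  f_A = [C(22,12)·0.15^12·0.85^10 = 646646·1.29746e-10·0.196874 = 1.65178e-05] × [0.201453] = 3.32755e-06
  f_B = [C(22,12)·0.45^12·0.55^10 = 646646·6.89525e-05·0.00253295 = 0.112939] × [0.000300117] = 3.38949e-05
  f_C = [C(22,12)·0.82^12·0.18^10 = 646646·0.0924201·3.57047e-08 = 0.00213382] × [1.98011e-13] = 4.2252e-16
  f_D = [C(22,12)·0.88^12·0.12^10 = 646646·0.215671·6.19174e-10 = 8.63517e-05] × [6.85808e-17] = 5.92207e-21
Prior × likelihood for each component:
  P(Z=A)·f_A = 0.35 × 3.32755e-06 = 1.16464e-06
  P(Z=B)·f_B = 0.10 × 3.38949e-05 = 3.38949e-06
  P(Z=C)·f_C = 0.29 × 4.2252e-16 = 1.22531e-16
  P(Z=D)·f_D = 0.26 × 5.92207e-21 = 1.53974e-21
Sum: 1.16464e-06 + 3.38949e-06 + 1.22531e-16 + 1.53974e-21 = 4.55413e-06
P(Class B | x₁, x₂) = 3.38949e-06 / 4.55413e-06 ≈ 0.744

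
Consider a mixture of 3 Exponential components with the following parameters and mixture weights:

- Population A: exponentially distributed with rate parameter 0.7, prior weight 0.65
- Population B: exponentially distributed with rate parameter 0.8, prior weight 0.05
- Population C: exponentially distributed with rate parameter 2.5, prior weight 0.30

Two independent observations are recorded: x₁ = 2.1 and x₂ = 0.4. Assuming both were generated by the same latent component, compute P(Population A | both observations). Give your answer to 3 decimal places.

0.874

By Bayes' theorem, P(k | x) = π_k f_k(x) / Σ_j π_j f_j(x).
Since both observations come from the same component, the likelihood for component k is f_k(x₁)·f_k(x₂).
  L_A = [0.160948] × [0.529049] = 0.0851492
  L_B = [0.149099] × [0.580919] = 0.0866146
  L_C = [0.0131188] × [0.919699] = 0.0120653
Unnormalised posteriors:
  π_A·L_A = 0.65 × 0.0851492 = 0.055347
  π_B·L_B = 0.05 × 0.0866146 = 0.00433073
  π_C·L_C = 0.30 × 0.0120653 = 0.0036196
Marginal: 0.055347 + 0.00433073 + 0.0036196 = 0.0632973
P(Population A | x₁,x₂) = 0.055347 / 0.0632973 ≈ 0.874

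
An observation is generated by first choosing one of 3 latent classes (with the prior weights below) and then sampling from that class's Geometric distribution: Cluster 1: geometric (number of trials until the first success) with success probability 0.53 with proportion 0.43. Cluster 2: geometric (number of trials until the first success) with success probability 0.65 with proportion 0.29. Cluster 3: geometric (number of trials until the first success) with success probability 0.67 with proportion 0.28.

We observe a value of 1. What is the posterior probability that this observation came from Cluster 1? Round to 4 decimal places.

By Bayes' theorem, P(k | x) = π_k f_k(x) / Σ_j π_j f_j(x).
Evaluate each component's likelihood at the observed value:
  p_1 = 0.53
  p_2 = 0.65
  p_3 = 0.67
Prior × likelihood for each component:
  π_1·p_1 = 0.43 × 0.53 = 0.2279
  π_2·p_2 = 0.29 × 0.65 = 0.1885
  π_3·p_3 = 0.28 × 0.67 = 0.1876
Sum: 0.2279 + 0.1885 + 0.1876 = 0.604
Responsibility of Cluster 1: 0.2279 / 0.604 ≈ 0.3773

0.3773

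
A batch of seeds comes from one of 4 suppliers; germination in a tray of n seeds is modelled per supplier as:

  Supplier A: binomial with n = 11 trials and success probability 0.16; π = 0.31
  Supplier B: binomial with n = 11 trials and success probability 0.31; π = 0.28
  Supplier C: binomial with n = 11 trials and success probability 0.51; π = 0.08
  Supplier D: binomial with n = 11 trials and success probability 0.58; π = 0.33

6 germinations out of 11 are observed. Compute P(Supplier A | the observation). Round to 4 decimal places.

Apply Bayes' rule: the posterior for each component is proportional to its prior times its likelihood at x.
Binomial probabilities:
  p_A = 0.00324159
  p_B = 0.0641295
  p_C = 0.229638
  p_D = 0.229856
Prior × likelihood for each component:
  π_A·p_A = 0.31 × 0.00324159 = 0.00100489
  π_B·p_B = 0.28 × 0.0641295 = 0.0179562
  π_C·p_C = 0.08 × 0.229638 = 0.018371
  π_D·p_D = 0.33 × 0.229856 = 0.0758526
Evidence: 0.00100489 + 0.0179562 + 0.018371 + 0.0758526 = 0.113185
Responsibility of Supplier A: 0.00100489 / 0.113185 ≈ 0.0089

0.0089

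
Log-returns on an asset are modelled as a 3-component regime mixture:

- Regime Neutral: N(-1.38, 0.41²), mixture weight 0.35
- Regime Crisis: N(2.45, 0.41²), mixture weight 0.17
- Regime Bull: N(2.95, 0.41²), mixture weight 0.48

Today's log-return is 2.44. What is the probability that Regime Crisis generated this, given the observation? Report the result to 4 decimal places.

The responsibility of component k is π_k f_k(x) divided by Σ_j π_j f_j(x).
Evaluate each component's likelihood at the observed value:
  f_Neutral = 1.37417e-19
  f_Crisis = 0.972741
  f_Bull = 0.448886
Multiply by the mixture weights:
  π_Neutral·f_Neutral = 0.35 × 1.37417e-19 = 4.8096e-20
  π_Crisis·f_Crisis = 0.17 × 0.972741 = 0.165366
  π_Bull·f_Bull = 0.48 × 0.448886 = 0.215465
Marginal: 4.8096e-20 + 0.165366 + 0.215465 = 0.380831
P(Regime Crisis | the observation) ≈ 0.4342

0.4342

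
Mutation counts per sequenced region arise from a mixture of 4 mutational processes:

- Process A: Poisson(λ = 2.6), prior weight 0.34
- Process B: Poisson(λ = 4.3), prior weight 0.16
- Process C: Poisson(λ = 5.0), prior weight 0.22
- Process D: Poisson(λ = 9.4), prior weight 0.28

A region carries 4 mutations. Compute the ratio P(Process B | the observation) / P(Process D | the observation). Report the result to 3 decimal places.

Posterior odds = (π_i f_i(x)) / (π_j f_j(x)); the normalising sum cancels.
Poisson probabilities:
  p_A = e^(−2.6)·2.6^4/4! = 0.141422
  p_B = e^(−4.3)·4.3^4/4! = 0.193284
  p_C = e^(−5.0)·5.0^4/4! = 0.175467
  p_D = e^(−9.4)·9.4^4/4! = 0.0269111
Posterior odds = (π_B·p_B) / (π_D·p_D) = (0.16·0.193284) / (0.28·0.0269111) = 0.0309255 / 0.00753512 ≈ 4.104

4.104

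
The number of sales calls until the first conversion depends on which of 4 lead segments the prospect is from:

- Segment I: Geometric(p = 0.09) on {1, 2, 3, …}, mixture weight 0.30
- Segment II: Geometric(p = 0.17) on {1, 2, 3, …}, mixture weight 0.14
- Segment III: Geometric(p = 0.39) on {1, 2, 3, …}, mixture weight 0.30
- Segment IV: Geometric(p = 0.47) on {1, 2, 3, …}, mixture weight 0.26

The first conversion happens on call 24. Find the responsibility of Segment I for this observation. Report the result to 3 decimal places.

0.904

Posterior ∝ prior × likelihood, so P(k | x) ∝ π_k f_k(x); normalise over all components.
Geometric probabilities:
  f_I = 0.09·(1−0.09)^23 = 0.09·0.114275 = 0.0102848
  f_II = 0.17·(1−0.17)^23 = 0.17·0.0137656 = 0.00234016
  f_III = 0.39·(1−0.39)^23 = 0.39·1.15501e-05 = 4.50454e-06
  f_IV = 0.47·(1−0.47)^23 = 0.47·4.5535e-07 = 2.14014e-07
Unnormalised posteriors:
  π_I·f_I = 0.30 × 0.0102848 = 0.00308543
  π_II·f_II = 0.14 × 0.00234016 = 0.000327622
  π_III·f_III = 0.30 × 4.50454e-06 = 1.35136e-06
  π_IV·f_IV = 0.26 × 2.14014e-07 = 5.56437e-08
Marginal: 0.00308543 + 0.000327622 + 1.35136e-06 + 5.56437e-08 = 0.00341446
P(Segment I | the observation) ≈ 0.904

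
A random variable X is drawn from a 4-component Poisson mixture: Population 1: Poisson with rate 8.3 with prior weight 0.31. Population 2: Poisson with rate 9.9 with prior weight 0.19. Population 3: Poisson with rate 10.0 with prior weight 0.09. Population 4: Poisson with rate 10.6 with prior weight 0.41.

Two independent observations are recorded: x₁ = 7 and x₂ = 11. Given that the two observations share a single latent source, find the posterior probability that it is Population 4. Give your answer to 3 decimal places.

Apply Bayes' rule: the posterior for each component is proportional to its prior times its likelihood at x.
Since both observations come from the same component, the likelihood for component k is f_k(x₁)·f_k(x₂).
  f_1 = [0.133805] × [0.0801787] = 0.0107283
  f_2 = [0.0927898] × [0.112542] = 0.0104428
  f_3 = [0.0900792] × [0.113736] = 0.0102453
  f_4 = [0.0743343] × [0.118492] = 0.00880798
Prior × likelihood for each component:
  w_1·f_1 = 0.31 × 0.0107283 = 0.00332577
  w_2·f_2 = 0.19 × 0.0104428 = 0.00198413
  w_3·f_3 = 0.09 × 0.0102453 = 0.000922076
  w_4·f_4 = 0.41 × 0.00880798 = 0.00361127
Marginal: 0.00332577 + 0.00198413 + 0.000922076 + 0.00361127 = 0.00984325
Responsibility of Population 4: 0.00361127 / 0.00984325 ≈ 0.367

0.367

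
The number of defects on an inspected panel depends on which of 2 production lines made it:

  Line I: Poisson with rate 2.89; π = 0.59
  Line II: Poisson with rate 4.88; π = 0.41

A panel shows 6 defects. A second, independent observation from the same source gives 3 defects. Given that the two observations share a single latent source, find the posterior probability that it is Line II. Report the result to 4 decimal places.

The responsibility of component k is w_k f_k(x) divided by Σ_j w_j f_j(x).
Since both observations come from the same component, the likelihood for component k is f_k(x₁)·f_k(x₂).
  f_I = [e^(−2.89)·2.89^6/6! = 0.0449721] × [0.223579] = 0.0100548
  f_II = [e^(−4.88)·4.88^6/6! = 0.142505] × [0.147147] = 0.0209691
Unnormalised posteriors:
  w_I·f_I = 0.59 × 0.0100548 = 0.00593235
  w_II·f_II = 0.41 × 0.0209691 = 0.00859735
Evidence: 0.00593235 + 0.00859735 = 0.0145297
So the posterior for Line II is 0.00859735 / 0.0145297 ≈ 0.5917.

0.5917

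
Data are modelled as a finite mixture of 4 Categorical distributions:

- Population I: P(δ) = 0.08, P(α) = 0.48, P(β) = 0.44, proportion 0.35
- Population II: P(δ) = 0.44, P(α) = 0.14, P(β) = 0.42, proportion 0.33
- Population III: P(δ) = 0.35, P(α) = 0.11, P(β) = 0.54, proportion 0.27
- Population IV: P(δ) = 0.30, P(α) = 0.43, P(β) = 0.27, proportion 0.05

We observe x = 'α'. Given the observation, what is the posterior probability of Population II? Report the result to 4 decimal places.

0.1741

Posterior ∝ prior × likelihood, so P(k | x) ∝ w_k f_k(x); normalise over all components.
Component likelihoods at x = 'α':
  f_I = P(α | comp) = 0.48
  f_II = P(α | comp) = 0.14
  f_III = P(α | comp) = 0.11
  f_IV = P(α | comp) = 0.43
Weight by the priors:
  w_I·f_I = 0.35 × 0.48 = 0.168
  w_II·f_II = 0.33 × 0.14 = 0.0462
  w_III·f_III = 0.27 × 0.11 = 0.0297
  w_IV·f_IV = 0.05 × 0.43 = 0.0215
Normaliser: 0.168 + 0.0462 + 0.0297 + 0.0215 = 0.2654
P(Population II | 'α') = 0.0462 / 0.2654 ≈ 0.1741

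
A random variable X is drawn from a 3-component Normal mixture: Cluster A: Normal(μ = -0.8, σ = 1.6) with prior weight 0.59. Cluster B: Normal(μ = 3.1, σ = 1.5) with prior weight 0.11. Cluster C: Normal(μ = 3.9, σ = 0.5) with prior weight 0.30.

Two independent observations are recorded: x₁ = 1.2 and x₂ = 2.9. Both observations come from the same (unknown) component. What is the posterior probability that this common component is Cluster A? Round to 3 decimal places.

0.251

Posterior ∝ prior × likelihood, so P(k | x) ∝ π_k f_k(x); normalise over all components.
Since both observations come from the same component, the likelihood for component k is f_k(x₁)·f_k(x₂).
  p_A = [(1/(1.6·√(2π)))·exp(−(1.2−-0.8)²/(2·1.6²)) = 0.249339·exp(-0.78125) = 0.114156] × [0.0172013] = 0.00196363
  p_B = [(1/(1.5·√(2π)))·exp(−(1.2−3.1)²/(2·1.5²)) = 0.265962·exp(-0.80222) = 0.119239] × [0.263608] = 0.0314323
  p_C = [(1/(0.5·√(2π)))·exp(−(1.2−3.9)²/(2·0.5²)) = 0.797885·exp(-14.58000) = 3.71472e-07] × [0.107982] = 4.01123e-08
Prior × likelihood for each component:
  π_A·p_A = 0.59 × 0.00196363 = 0.00115854
  π_B·p_B = 0.11 × 0.0314323 = 0.00345756
  π_C·p_C = 0.30 × 4.01123e-08 = 1.20337e-08
Normaliser: 0.00115854 + 0.00345756 + 1.20337e-08 = 0.00461611
P(Cluster A | x) ≈ 0.251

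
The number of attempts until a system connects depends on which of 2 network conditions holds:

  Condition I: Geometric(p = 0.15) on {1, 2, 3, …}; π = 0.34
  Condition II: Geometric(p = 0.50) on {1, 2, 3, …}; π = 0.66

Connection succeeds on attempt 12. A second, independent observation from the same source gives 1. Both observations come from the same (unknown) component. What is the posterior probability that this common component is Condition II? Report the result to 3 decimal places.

Apply Bayes' rule: the posterior for each component is proportional to its prior times its likelihood at x.
Since both observations come from the same component, the likelihood for component k is f_k(x₁)·f_k(x₂).
  p_I = [0.15·(1−0.15)^11 = 0.15·0.167343 = 0.0251015] × [0.15] = 0.00376522
  p_II = [0.50·(1−0.50)^11 = 0.50·0.000488281 = 0.000244141] × [0.5] = 0.00012207
Unnormalised posteriors:
  P(Z=I)·p_I = 0.34 × 0.00376522 = 0.00128018
  P(Z=II)·p_II = 0.66 × 0.00012207 = 8.05664e-05
Marginal: 0.00128018 + 8.05664e-05 = 0.00136074
P(Condition II | x) = 8.05664e-05 / 0.00136074 ≈ 0.059

0.059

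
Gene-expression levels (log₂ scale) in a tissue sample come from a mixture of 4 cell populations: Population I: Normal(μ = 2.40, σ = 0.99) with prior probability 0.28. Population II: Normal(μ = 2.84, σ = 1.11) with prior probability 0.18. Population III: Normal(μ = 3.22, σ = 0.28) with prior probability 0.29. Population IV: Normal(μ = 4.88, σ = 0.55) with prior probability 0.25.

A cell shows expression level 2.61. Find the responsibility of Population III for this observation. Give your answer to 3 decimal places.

0.181

The responsibility of component k is π_k f_k(x) divided by Σ_j π_j f_j(x).
Component likelihoods at x = 2.61:
  p_I = 0.394007
  p_II = 0.351774
  p_III = 0.13278
  p_IV = 0.00014507
Unnormalised posteriors:
  π_I·p_I = 0.28 × 0.394007 = 0.110322
  π_II·p_II = 0.18 × 0.351774 = 0.0633193
  π_III·p_III = 0.29 × 0.13278 = 0.0385063
  π_IV·p_IV = 0.25 × 0.00014507 = 3.62676e-05
Marginal: 0.110322 + 0.0633193 + 0.0385063 + 3.62676e-05 = 0.212184
Responsibility of Population III: 0.0385063 / 0.212184 ≈ 0.181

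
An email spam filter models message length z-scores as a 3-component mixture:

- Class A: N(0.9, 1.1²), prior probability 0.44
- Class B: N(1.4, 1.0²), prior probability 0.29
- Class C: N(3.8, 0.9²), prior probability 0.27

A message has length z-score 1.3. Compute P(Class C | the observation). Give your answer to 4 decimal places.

0.0095

By Bayes' theorem, P(k | x) = π_k f_k(x) / Σ_j π_j f_j(x).
Normal densities:
  p_A = 0.339472
  p_B = 0.396953
  p_C = 0.00935726
Multiply by the mixture weights:
  π_A·p_A = 0.44 × 0.339472 = 0.149368
  π_B·p_B = 0.29 × 0.396953 = 0.115116
  π_C·p_C = 0.27 × 0.00935726 = 0.00252646
Normaliser: 0.149368 + 0.115116 + 0.00252646 = 0.26701
So the posterior for Class C is 0.00252646 / 0.26701 ≈ 0.0095.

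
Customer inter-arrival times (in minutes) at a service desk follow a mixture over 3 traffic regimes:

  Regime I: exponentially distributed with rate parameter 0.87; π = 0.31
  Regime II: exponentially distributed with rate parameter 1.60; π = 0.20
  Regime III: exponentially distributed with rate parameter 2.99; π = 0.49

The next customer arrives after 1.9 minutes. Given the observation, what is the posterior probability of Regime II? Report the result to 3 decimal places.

Apply Bayes' rule: the posterior for each component is proportional to its prior times its likelihood at x.
Evaluate each component's likelihood at the observed value:
  p_I = 0.166583
  p_II = 0.0765358
  p_III = 0.0101963
Unnormalised posteriors:
  w_I·p_I = 0.31 × 0.166583 = 0.0516407
  w_II·p_II = 0.20 × 0.0765358 = 0.0153072
  w_III·p_III = 0.49 × 0.0101963 = 0.00499621
Evidence: 0.0516407 + 0.0153072 + 0.00499621 = 0.0719441
So the posterior for Regime II is 0.0153072 / 0.0719441 ≈ 0.213.

0.213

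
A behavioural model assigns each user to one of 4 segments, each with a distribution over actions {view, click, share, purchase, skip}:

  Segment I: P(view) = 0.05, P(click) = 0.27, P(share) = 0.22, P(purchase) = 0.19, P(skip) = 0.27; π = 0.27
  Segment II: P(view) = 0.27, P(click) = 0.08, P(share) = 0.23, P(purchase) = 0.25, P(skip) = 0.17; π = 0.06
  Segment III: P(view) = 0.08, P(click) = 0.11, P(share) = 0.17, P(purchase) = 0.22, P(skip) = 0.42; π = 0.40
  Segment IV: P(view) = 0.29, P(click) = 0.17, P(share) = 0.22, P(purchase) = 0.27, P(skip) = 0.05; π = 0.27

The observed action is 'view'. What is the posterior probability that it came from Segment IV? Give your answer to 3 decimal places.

Posterior ∝ prior × likelihood, so P(k | x) ∝ π_k f_k(x); normalise over all components.
Evaluate each component's likelihood at the observed value:
  L_I = P(view | comp) = 0.05
  L_II = P(view | comp) = 0.27
  L_III = P(view | comp) = 0.08
  L_IV = P(view | comp) = 0.29
Unnormalised posteriors:
  π_I·L_I = 0.27 × 0.05 = 0.0135
  π_II·L_II = 0.06 × 0.27 = 0.0162
  π_III·L_III = 0.40 × 0.08 = 0.032
  π_IV·L_IV = 0.27 × 0.29 = 0.0783
Evidence: 0.0135 + 0.0162 + 0.032 + 0.0783 = 0.14
Responsibility of Segment IV: 0.0783 / 0.14 ≈ 0.559

0.559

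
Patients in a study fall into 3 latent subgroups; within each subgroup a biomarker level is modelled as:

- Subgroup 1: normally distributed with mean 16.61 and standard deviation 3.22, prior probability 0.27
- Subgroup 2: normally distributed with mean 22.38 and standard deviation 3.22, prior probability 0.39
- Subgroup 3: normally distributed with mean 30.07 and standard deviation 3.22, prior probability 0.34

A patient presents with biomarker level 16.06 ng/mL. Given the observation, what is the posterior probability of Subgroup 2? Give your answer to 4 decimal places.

0.1760

By Bayes' theorem, P(k | x) = P(Z=k) f_k(x) / Σ_j P(Z=j) f_j(x).
Component likelihoods at x = 16.06 ng/mL:
  L_1 = 0.122101
  L_2 = 0.0180523
  L_3 = 9.60119e-06
Prior × likelihood for each component:
  P(Z=1)·L_1 = 0.27 × 0.122101 = 0.0329672
  P(Z=2)·L_2 = 0.39 × 0.0180523 = 0.00704041
  P(Z=3)·L_3 = 0.34 × 9.60119e-06 = 3.26441e-06
Normaliser: 0.0329672 + 0.00704041 + 3.26441e-06 = 0.0400109
P(Subgroup 2 | 16.06 ng/mL) = 0.00704041 / 0.0400109 ≈ 0.1760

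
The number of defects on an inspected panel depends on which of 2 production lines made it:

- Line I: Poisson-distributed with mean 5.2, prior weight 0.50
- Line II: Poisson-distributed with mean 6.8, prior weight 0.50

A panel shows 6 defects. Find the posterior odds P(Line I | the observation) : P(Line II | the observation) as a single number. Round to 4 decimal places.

Posterior odds = (π_i f_i(x)) / (π_j f_j(x)); the normalising sum cancels.
Poisson probabilities:
  p_I = 0.15148
  p_II = 0.152939
Odds = (0.50/0.50) × (0.15148/0.152939) = 1 × 0.990462 ≈ 0.9905

0.9905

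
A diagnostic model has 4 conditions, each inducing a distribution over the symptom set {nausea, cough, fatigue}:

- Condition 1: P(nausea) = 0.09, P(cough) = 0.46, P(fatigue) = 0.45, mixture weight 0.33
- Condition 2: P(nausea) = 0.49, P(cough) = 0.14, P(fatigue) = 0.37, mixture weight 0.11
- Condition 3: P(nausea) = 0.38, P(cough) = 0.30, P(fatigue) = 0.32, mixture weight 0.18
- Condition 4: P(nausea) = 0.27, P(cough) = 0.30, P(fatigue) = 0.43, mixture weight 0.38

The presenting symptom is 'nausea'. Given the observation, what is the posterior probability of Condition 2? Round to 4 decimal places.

0.2117

Apply Bayes' rule: the posterior for each component is proportional to its prior times its likelihood at x.
Categorical probabilities:
  L_1 = 0.09
  L_2 = 0.49
  L_3 = 0.38
  L_4 = 0.27
Unnormalised posteriors:
  P(Z=1)·L_1 = 0.33 × 0.09 = 0.0297
  P(Z=2)·L_2 = 0.11 × 0.49 = 0.0539
  P(Z=3)·L_3 = 0.18 × 0.38 = 0.0684
  P(Z=4)·L_4 = 0.38 × 0.27 = 0.1026
Sum: 0.0297 + 0.0539 + 0.0684 + 0.1026 = 0.2546
P(Condition 2 | x) = 0.0539 / 0.2546 ≈ 0.2117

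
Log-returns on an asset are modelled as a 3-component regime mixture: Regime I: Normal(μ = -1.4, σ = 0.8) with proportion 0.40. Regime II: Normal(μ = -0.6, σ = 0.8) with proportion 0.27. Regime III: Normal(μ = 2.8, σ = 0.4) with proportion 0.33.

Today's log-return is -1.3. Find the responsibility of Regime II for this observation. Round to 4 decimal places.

0.3169

Posterior ∝ prior × likelihood, so P(k | x) ∝ π_k f_k(x); normalise over all components.
Normal densities:
  p_I = 0.494797
  p_II = 0.340069
  p_III = 1.53045e-23
Multiply by the mixture weights:
  π_I·p_I = 0.40 × 0.494797 = 0.197919
  π_II·p_II = 0.27 × 0.340069 = 0.0918186
  π_III·p_III = 0.33 × 1.53045e-23 = 5.05047e-24
Normaliser: 0.197919 + 0.0918186 + 5.05047e-24 = 0.289737
P(Regime II | x) = 0.0918186 / 0.289737 ≈ 0.3169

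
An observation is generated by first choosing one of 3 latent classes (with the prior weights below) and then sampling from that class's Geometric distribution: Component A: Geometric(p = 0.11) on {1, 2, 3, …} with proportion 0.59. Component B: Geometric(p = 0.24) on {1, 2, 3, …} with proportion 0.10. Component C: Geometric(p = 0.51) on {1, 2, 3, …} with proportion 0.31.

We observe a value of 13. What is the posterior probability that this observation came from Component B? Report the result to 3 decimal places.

By Bayes' theorem, P(k | x) = π_k f_k(x) / Σ_j π_j f_j(x).
Geometric probabilities:
  L_A = 0.11·(1−0.11)^12 = 0.11·0.24699 = 0.0271689
  L_B = 0.24·(1−0.24)^12 = 0.24·0.0371333 = 0.00891198
  L_C = 0.51·(1−0.51)^12 = 0.51·0.000191581 = 9.77064e-05
Prior × likelihood for each component:
  π_A·L_A = 0.59 × 0.0271689 = 0.0160297
  π_B·L_B = 0.10 × 0.00891198 = 0.000891198
  π_C·L_C = 0.31 × 9.77064e-05 = 3.0289e-05
Denominator: 0.0160297 + 0.000891198 + 3.0289e-05 = 0.0169512
Responsibility of Component B: 0.000891198 / 0.0169512 ≈ 0.053

0.053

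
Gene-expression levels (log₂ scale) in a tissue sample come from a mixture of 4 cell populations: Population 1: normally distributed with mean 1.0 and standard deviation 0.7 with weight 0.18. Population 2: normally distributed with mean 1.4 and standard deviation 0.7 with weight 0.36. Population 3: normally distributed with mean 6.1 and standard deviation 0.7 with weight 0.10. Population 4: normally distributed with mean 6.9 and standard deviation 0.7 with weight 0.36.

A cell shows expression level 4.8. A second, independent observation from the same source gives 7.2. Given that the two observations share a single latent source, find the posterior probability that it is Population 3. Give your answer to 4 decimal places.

0.5870

Posterior ∝ prior × likelihood, so P(k | x) ∝ P(Z=k) f_k(x); normalise over all components.
Since both observations come from the same component, the likelihood for component k is f_k(x₁)·f_k(x₂).
  f_1 = [(1/(0.7·√(2π)))·exp(−(4.8−1.0)²/(2·0.7²)) = 0.569918·exp(-14.73469) = 2.27309e-07] × [5.25814e-18] = 1.19522e-24
  f_2 = [(1/(0.7·√(2π)))·exp(−(4.8−1.4)²/(2·0.7²)) = 0.569918·exp(-11.79592) = 4.29447e-06] × [7.04676e-16] = 3.02621e-21
  f_3 = [(1/(0.7·√(2π)))·exp(−(4.8−6.1)²/(2·0.7²)) = 0.569918·exp(-1.72449) = 0.101596] × [0.165803] = 0.0168448
  f_4 = [(1/(0.7·√(2π)))·exp(−(4.8−6.9)²/(2·0.7²)) = 0.569918·exp(-4.50000) = 0.00633121] × [0.51991] = 0.00329166
Prior × likelihood for each component:
  P(Z=1)·f_1 = 0.18 × 1.19522e-24 = 2.1514e-25
  P(Z=2)·f_2 = 0.36 × 3.02621e-21 = 1.08944e-21
  P(Z=3)·f_3 = 0.10 × 0.0168448 = 0.00168448
  P(Z=4)·f_4 = 0.36 × 0.00329166 = 0.001185
Normaliser: 2.1514e-25 + 1.08944e-21 + 0.00168448 + 0.001185 = 0.00286948
Responsibility of Population 3: 0.00168448 / 0.00286948 ≈ 0.5870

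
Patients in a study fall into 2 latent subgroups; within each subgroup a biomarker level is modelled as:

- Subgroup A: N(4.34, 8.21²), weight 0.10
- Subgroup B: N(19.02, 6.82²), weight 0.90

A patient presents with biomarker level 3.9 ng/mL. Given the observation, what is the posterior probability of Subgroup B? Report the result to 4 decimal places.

0.4817

Posterior ∝ prior × likelihood, so P(k | x) ∝ π_k f_k(x); normalise over all components.
Normal densities:
  L_A = (1/(8.21·√(2π)))·exp(−(3.9−4.34)²/(2·8.21²)) = 0.048592·exp(-0.00144) = 0.0485225
  L_B = (1/(6.82·√(2π)))·exp(−(3.9−19.02)²/(2·6.82²)) = 0.058496·exp(-2.45756) = 0.00500979
Prior × likelihood for each component:
  π_A·L_A = 0.10 × 0.0485225 = 0.00485225
  π_B·L_B = 0.90 × 0.00500979 = 0.00450881
Marginal: 0.00485225 + 0.00450881 = 0.00936106
P(Subgroup B | 3.9 ng/mL) = 0.00450881 / 0.00936106 ≈ 0.4817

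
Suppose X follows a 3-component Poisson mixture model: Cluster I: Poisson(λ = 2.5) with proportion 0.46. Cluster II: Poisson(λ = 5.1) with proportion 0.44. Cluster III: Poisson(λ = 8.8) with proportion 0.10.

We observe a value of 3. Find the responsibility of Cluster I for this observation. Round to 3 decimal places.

0.617

P(component k | x) = π_k·f_k(x) / marginal(x), where marginal(x) = Σ_j π_j·f_j(x).
Component likelihoods at x = 3:
  p_I = e^(−2.5)·2.5^3/3! = 0.213763
  p_II = e^(−5.1)·5.1^3/3! = 0.13479
  p_III = e^(−8.8)·8.8^3/3! = 0.0171201
Prior × likelihood for each component:
  π_I·p_I = 0.46 × 0.213763 = 0.098331
  π_II·p_II = 0.44 × 0.13479 = 0.0593076
  π_III·p_III = 0.10 × 0.0171201 = 0.00171201
Evidence: 0.098331 + 0.0593076 + 0.00171201 = 0.159351
P(Cluster I | data) = 0.098331 / 0.159351 ≈ 0.617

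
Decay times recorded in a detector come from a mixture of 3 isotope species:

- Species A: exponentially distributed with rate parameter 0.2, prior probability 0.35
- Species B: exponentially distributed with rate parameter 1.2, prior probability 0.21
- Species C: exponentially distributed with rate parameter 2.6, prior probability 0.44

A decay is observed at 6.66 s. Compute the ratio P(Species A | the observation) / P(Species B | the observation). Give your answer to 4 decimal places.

216.8197

The posterior odds equal the prior odds times the likelihood ratio: (π_i/π_j)·(f_i(x)/f_j(x)).
Exponential densities:
  L_A = 0.2·e^(−0.2·6.66) = 0.2·e^(−1.3320) = 0.0527898
  L_B = 1.2·e^(−1.2·6.66) = 1.2·e^(−7.9920) = 0.000405789
  L_C = 2.6·e^(−2.6·6.66) = 2.6·e^(−17.3160) = 7.84748e-08
0.0184764 / 8.52156e-05 ≈ 216.8197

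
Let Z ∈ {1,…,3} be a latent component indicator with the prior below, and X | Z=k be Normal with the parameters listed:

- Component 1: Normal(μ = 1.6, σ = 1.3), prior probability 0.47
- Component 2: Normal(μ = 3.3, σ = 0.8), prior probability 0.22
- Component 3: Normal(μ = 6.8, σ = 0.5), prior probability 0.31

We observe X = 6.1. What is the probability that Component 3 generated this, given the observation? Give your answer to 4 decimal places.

0.9936

P(component k | x) = π_k·f_k(x) / marginal(x), where marginal(x) = Σ_j π_j·f_j(x).
Normal densities:
  f_1 = 0.000767458
  f_2 = 0.00109085
  f_3 = 0.299455
Weight by the priors:
  π_1·f_1 = 0.47 × 0.000767458 = 0.000360705
  π_2·f_2 = 0.22 × 0.00109085 = 0.000239988
  π_3·f_3 = 0.31 × 0.299455 = 0.092831
Evidence: 0.000360705 + 0.000239988 + 0.092831 = 0.0934317
So the posterior for Component 3 is 0.092831 / 0.0934317 ≈ 0.9936.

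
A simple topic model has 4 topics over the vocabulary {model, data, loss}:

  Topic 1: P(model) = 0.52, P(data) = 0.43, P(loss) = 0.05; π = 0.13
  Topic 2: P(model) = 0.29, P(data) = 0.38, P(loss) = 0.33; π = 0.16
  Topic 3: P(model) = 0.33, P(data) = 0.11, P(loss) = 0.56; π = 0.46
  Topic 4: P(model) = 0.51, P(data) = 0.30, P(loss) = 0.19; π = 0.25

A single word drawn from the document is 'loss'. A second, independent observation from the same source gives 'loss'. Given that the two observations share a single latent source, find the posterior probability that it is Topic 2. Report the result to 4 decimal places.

Posterior ∝ prior × likelihood, so P(k | x) ∝ w_k f_k(x); normalise over all components.
Since both observations come from the same component, the likelihood for component k is f_k(x₁)·f_k(x₂).
  L_1 = [0.05] × [0.05] = 0.0025
  L_2 = [0.33] × [0.33] = 0.1089
  L_3 = [0.56] × [0.56] = 0.3136
  L_4 = [0.19] × [0.19] = 0.0361
Unnormalised posteriors:
  w_1·L_1 = 0.13 × 0.0025 = 0.000325
  w_2·L_2 = 0.16 × 0.1089 = 0.017424
  w_3·L_3 = 0.46 × 0.3136 = 0.144256
  w_4·L_4 = 0.25 × 0.0361 = 0.009025
Sum: 0.000325 + 0.017424 + 0.144256 + 0.009025 = 0.17103
P(Topic 2 | x₁,x₂) ≈ 0.1019

0.1019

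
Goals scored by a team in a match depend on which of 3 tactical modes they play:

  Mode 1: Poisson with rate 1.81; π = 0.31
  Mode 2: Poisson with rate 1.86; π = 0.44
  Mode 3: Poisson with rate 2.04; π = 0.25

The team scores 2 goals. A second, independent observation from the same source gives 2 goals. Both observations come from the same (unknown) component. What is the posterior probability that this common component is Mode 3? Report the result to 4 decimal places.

0.2525

P(component k | x) = π_k·f_k(x) / marginal(x), where marginal(x) = Σ_j π_j·f_j(x).
Since both observations come from the same component, the likelihood for component k is f_k(x₁)·f_k(x₂).
  L_1 = [0.268074] × [0.268074] = 0.0718635
  L_2 = [0.269283] × [0.269283] = 0.0725131
  L_3 = [0.270564] × [0.270564] = 0.0732047
Weight by the priors:
  π_1·L_1 = 0.31 × 0.0718635 = 0.0222777
  π_2·L_2 = 0.44 × 0.0725131 = 0.0319058
  π_3·L_3 = 0.25 × 0.0732047 = 0.0183012
Marginal: 0.0222777 + 0.0319058 + 0.0183012 = 0.0724846
P(Mode 3 | data) ≈ 0.2525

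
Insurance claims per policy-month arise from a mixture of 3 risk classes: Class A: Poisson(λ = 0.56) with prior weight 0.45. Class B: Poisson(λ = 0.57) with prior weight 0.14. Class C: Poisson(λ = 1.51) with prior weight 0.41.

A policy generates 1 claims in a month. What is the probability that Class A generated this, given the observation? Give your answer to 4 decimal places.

0.4418

Apply Bayes' rule: the posterior for each component is proportional to its prior times its likelihood at x.
Component likelihoods at x = 1 claims:
  f_A = e^(−0.56)·0.56^1/1! = 0.319877
  f_B = e^(−0.57)·0.57^1/1! = 0.32235
  f_C = e^(−1.51)·1.51^1/1! = 0.333574
Multiply by the mixture weights:
  P(Z=A)·f_A = 0.45 × 0.319877 = 0.143945
  P(Z=B)·f_B = 0.14 × 0.32235 = 0.0451289
  P(Z=C)·f_C = 0.41 × 0.333574 = 0.136765
Evidence: 0.143945 + 0.0451289 + 0.136765 = 0.325839
P(Class A | the observation) ≈ 0.4418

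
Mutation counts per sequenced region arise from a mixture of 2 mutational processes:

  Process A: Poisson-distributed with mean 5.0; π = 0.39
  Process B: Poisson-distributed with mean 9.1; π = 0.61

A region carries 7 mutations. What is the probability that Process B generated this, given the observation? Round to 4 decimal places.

P(component k | x) = π_k·f_k(x) / marginal(x), where marginal(x) = Σ_j π_j·f_j(x).
Evaluate each component's likelihood at the observed value:
  L_A = e^(−5.0)·5.0^7/7! = 0.104445
  L_B = e^(−9.1)·9.1^7/7! = 0.114493
Multiply by the mixture weights:
  π_A·L_A = 0.39 × 0.104445 = 0.0407335
  π_B·L_B = 0.61 × 0.114493 = 0.0698408
Denominator: 0.0407335 + 0.0698408 = 0.110574
Responsibility of Process B: 0.0698408 / 0.110574 ≈ 0.6316

0.6316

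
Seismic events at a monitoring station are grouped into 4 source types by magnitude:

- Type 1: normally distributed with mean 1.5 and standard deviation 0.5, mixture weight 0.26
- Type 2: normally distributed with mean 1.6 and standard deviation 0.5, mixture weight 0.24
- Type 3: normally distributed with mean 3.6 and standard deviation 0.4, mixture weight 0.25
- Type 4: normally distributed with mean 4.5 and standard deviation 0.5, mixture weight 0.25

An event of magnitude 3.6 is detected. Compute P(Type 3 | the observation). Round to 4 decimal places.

0.8630

The responsibility of component k is P(Z=k) f_k(x) divided by Σ_j P(Z=j) f_j(x).
Evaluate each component's likelihood at the observed value:
  p_1 = 0.000117886
  p_2 = 0.00026766
  p_3 = 0.997356
  p_4 = 0.1579
Prior × likelihood for each component:
  P(Z=1)·p_1 = 0.26 × 0.000117886 = 3.06504e-05
  P(Z=2)·p_2 = 0.24 × 0.00026766 = 6.42385e-05
  P(Z=3)·p_3 = 0.25 × 0.997356 = 0.249339
  P(Z=4)·p_4 = 0.25 × 0.1579 = 0.0394751
Evidence: 3.06504e-05 + 6.42385e-05 + 0.249339 + 0.0394751 = 0.288909
P(Type 3 | the observation) = 0.249339 / 0.288909 ≈ 0.8630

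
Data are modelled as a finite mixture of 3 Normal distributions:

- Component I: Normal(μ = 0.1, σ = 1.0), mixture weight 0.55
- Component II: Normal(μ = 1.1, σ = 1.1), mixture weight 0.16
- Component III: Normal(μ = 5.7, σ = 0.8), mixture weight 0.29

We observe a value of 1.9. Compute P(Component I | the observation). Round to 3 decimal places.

P(component k | x) = P(Z=k)·f_k(x) / marginal(x), where marginal(x) = Σ_j P(Z=j)·f_j(x).
Normal densities:
  L_I = (1/(1.0·√(2π)))·exp(−(1.9−0.1)²/(2·1.0²)) = 0.398942·exp(-1.62000) = 0.0789502
  L_II = (1/(1.1·√(2π)))·exp(−(1.9−1.1)²/(2·1.1²)) = 0.362675·exp(-0.26446) = 0.278396
  L_III = (1/(0.8·√(2π)))·exp(−(1.9−5.7)²/(2·0.8²)) = 0.498678·exp(-11.28125) = 6.28688e-06
Unnormalised posteriors:
  P(Z=I)·L_I = 0.55 × 0.0789502 = 0.0434226
  P(Z=II)·L_II = 0.16 × 0.278396 = 0.0445433
  P(Z=III)·L_III = 0.29 × 6.28688e-06 = 1.8232e-06
Sum: 0.0434226 + 0.0445433 + 1.8232e-06 = 0.0879677
So the posterior for Component I is 0.0434226 / 0.0879677 ≈ 0.494.

0.494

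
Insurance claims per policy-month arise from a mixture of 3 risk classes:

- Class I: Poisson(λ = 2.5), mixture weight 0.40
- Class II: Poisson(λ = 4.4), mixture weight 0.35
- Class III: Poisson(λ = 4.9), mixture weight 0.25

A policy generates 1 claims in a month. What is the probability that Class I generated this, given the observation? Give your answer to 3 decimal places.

0.745

P(component k | x) = P(Z=k)·f_k(x) / marginal(x), where marginal(x) = Σ_j P(Z=j)·f_j(x).
Component likelihoods at x = 1 claims:
  f_I = 0.205212
  f_II = 0.0540203
  f_III = 0.0364883
Prior × likelihood for each component:
  P(Z=I)·f_I = 0.40 × 0.205212 = 0.082085
  P(Z=II)·f_II = 0.35 × 0.0540203 = 0.0189071
  P(Z=III)·f_III = 0.25 × 0.0364883 = 0.00912206
Marginal: 0.082085 + 0.0189071 + 0.00912206 = 0.110114
So the posterior for Class I is 0.082085 / 0.110114 ≈ 0.745.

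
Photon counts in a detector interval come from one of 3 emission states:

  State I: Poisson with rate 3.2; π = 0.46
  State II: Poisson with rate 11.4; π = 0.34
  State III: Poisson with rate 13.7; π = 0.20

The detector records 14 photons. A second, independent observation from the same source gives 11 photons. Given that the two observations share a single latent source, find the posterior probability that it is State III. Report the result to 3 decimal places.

0.369

Apply Bayes' rule: the posterior for each component is proportional to its prior times its likelihood at x.
Since both observations come from the same component, the likelihood for component k is f_k(x₁)·f_k(x₂).
  f_I = [5.52013e-06] × [0.000367919] = 2.03096e-09
  f_II = [0.0804086] × [0.118533] = 0.0095311
  f_III = [0.105644] × [0.0897297] = 0.00947941
Multiply by the mixture weights:
  w_I·f_I = 0.46 × 2.03096e-09 = 9.3424e-10
  w_II·f_II = 0.34 × 0.0095311 = 0.00324057
  w_III·f_III = 0.20 × 0.00947941 = 0.00189588
Sum: 9.3424e-10 + 0.00324057 + 0.00189588 = 0.00513646
So the posterior for State III is 0.00189588 / 0.00513646 ≈ 0.369.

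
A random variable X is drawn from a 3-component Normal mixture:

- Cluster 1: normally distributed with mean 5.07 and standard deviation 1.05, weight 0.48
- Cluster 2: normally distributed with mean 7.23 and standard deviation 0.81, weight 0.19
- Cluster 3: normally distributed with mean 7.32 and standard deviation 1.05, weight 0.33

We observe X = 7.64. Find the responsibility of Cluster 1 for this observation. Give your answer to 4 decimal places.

0.0432

P(component k | x) = π_k·f_k(x) / marginal(x), where marginal(x) = Σ_j π_j·f_j(x).
Normal densities:
  p_1 = (1/(1.05·√(2π)))·exp(−(7.64−5.07)²/(2·1.05²)) = 0.379945·exp(-2.99542) = 0.0190032
  p_2 = (1/(0.81·√(2π)))·exp(−(7.64−7.23)²/(2·0.81²)) = 0.492521·exp(-0.12811) = 0.433301
  p_3 = (1/(1.05·√(2π)))·exp(−(7.64−7.32)²/(2·1.05²)) = 0.379945·exp(-0.04644) = 0.362704
Unnormalised posteriors:
  π_1·p_1 = 0.48 × 0.0190032 = 0.00912153
  π_2·p_2 = 0.19 × 0.433301 = 0.0823272
  π_3·p_3 = 0.33 × 0.362704 = 0.119692
Marginal: 0.00912153 + 0.0823272 + 0.119692 = 0.211141
P(Cluster 1 | 7.64) = 0.00912153 / 0.211141 ≈ 0.0432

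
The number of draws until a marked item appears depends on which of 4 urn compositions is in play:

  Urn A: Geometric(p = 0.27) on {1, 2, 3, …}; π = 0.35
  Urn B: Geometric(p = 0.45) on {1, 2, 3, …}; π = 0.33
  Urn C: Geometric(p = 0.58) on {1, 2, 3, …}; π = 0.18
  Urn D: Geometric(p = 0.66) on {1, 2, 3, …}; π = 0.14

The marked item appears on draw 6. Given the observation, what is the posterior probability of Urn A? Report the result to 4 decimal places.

The responsibility of component k is π_k f_k(x) divided by Σ_j π_j f_j(x).
Evaluate each component's likelihood at the observed value:
  f_A = 0.27·(1−0.27)^5 = 0.27·0.207307 = 0.0559729
  f_B = 0.45·(1−0.45)^5 = 0.45·0.0503284 = 0.0226478
  f_C = 0.58·(1−0.58)^5 = 0.58·0.0130691 = 0.00758009
  f_D = 0.66·(1−0.66)^5 = 0.66·0.00454354 = 0.00299874
Prior × likelihood for each component:
  π_A·f_A = 0.35 × 0.0559729 = 0.0195905
  π_B·f_B = 0.33 × 0.0226478 = 0.00747377
  π_C·f_C = 0.18 × 0.00758009 = 0.00136442
  π_D·f_D = 0.14 × 0.00299874 = 0.000419823
Sum: 0.0195905 + 0.00747377 + 0.00136442 + 0.000419823 = 0.0288485
P(Urn A | the observation) ≈ 0.6791

0.6791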